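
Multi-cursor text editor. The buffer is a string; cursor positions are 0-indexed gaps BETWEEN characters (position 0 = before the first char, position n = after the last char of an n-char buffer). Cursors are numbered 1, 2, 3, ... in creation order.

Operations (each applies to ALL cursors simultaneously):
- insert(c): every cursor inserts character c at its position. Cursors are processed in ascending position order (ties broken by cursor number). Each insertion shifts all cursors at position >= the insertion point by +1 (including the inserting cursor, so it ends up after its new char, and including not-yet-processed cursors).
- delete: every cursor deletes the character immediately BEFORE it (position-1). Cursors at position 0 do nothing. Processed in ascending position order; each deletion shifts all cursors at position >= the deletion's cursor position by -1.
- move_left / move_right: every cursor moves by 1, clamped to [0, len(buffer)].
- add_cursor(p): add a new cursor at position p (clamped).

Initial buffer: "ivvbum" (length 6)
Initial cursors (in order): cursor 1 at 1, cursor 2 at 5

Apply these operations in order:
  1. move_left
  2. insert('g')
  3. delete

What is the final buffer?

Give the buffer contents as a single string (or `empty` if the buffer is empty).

After op 1 (move_left): buffer="ivvbum" (len 6), cursors c1@0 c2@4, authorship ......
After op 2 (insert('g')): buffer="givvbgum" (len 8), cursors c1@1 c2@6, authorship 1....2..
After op 3 (delete): buffer="ivvbum" (len 6), cursors c1@0 c2@4, authorship ......

Answer: ivvbum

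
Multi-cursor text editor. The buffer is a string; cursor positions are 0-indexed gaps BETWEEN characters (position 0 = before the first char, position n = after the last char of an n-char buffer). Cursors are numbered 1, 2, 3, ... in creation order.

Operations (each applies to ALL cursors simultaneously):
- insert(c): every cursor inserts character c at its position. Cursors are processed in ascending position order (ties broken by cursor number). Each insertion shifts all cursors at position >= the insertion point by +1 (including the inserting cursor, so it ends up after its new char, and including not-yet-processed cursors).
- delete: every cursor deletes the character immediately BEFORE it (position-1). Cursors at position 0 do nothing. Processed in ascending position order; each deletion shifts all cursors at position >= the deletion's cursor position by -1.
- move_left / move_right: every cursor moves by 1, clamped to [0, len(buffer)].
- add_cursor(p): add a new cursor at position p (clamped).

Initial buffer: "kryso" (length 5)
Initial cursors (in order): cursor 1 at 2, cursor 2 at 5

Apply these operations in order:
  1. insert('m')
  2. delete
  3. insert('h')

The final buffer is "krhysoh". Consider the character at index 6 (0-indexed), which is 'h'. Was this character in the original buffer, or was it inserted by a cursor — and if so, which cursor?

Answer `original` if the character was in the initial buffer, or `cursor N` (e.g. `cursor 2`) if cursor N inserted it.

After op 1 (insert('m')): buffer="krmysom" (len 7), cursors c1@3 c2@7, authorship ..1...2
After op 2 (delete): buffer="kryso" (len 5), cursors c1@2 c2@5, authorship .....
After op 3 (insert('h')): buffer="krhysoh" (len 7), cursors c1@3 c2@7, authorship ..1...2
Authorship (.=original, N=cursor N): . . 1 . . . 2
Index 6: author = 2

Answer: cursor 2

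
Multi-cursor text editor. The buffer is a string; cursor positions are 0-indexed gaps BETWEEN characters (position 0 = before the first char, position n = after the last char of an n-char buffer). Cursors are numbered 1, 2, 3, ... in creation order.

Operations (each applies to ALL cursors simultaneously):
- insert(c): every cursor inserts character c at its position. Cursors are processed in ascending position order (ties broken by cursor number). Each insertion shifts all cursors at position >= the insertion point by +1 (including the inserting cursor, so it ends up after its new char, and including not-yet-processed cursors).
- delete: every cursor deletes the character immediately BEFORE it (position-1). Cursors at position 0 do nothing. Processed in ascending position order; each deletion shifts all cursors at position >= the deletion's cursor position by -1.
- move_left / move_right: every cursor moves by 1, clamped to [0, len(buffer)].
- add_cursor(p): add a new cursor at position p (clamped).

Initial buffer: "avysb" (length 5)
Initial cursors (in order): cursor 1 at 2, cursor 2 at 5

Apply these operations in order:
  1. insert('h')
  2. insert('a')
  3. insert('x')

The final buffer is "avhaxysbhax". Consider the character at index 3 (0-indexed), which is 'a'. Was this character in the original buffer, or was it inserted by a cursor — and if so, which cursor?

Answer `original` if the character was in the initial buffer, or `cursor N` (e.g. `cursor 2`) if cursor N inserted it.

After op 1 (insert('h')): buffer="avhysbh" (len 7), cursors c1@3 c2@7, authorship ..1...2
After op 2 (insert('a')): buffer="avhaysbha" (len 9), cursors c1@4 c2@9, authorship ..11...22
After op 3 (insert('x')): buffer="avhaxysbhax" (len 11), cursors c1@5 c2@11, authorship ..111...222
Authorship (.=original, N=cursor N): . . 1 1 1 . . . 2 2 2
Index 3: author = 1

Answer: cursor 1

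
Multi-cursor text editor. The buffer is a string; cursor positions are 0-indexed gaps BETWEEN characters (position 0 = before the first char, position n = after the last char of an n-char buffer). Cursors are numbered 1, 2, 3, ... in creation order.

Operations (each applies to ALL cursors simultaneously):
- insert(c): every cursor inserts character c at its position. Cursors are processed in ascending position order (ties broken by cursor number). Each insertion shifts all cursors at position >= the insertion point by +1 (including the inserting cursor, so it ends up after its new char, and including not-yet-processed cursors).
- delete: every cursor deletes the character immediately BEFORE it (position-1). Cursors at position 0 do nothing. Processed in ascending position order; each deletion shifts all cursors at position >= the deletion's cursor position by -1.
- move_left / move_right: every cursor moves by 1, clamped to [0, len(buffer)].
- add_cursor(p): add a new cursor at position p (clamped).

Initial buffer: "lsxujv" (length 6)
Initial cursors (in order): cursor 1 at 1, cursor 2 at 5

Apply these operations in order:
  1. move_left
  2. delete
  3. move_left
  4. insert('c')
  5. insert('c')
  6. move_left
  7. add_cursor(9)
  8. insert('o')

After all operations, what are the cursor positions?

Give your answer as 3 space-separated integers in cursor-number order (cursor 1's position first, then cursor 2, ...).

After op 1 (move_left): buffer="lsxujv" (len 6), cursors c1@0 c2@4, authorship ......
After op 2 (delete): buffer="lsxjv" (len 5), cursors c1@0 c2@3, authorship .....
After op 3 (move_left): buffer="lsxjv" (len 5), cursors c1@0 c2@2, authorship .....
After op 4 (insert('c')): buffer="clscxjv" (len 7), cursors c1@1 c2@4, authorship 1..2...
After op 5 (insert('c')): buffer="cclsccxjv" (len 9), cursors c1@2 c2@6, authorship 11..22...
After op 6 (move_left): buffer="cclsccxjv" (len 9), cursors c1@1 c2@5, authorship 11..22...
After op 7 (add_cursor(9)): buffer="cclsccxjv" (len 9), cursors c1@1 c2@5 c3@9, authorship 11..22...
After op 8 (insert('o')): buffer="coclscocxjvo" (len 12), cursors c1@2 c2@7 c3@12, authorship 111..222...3

Answer: 2 7 12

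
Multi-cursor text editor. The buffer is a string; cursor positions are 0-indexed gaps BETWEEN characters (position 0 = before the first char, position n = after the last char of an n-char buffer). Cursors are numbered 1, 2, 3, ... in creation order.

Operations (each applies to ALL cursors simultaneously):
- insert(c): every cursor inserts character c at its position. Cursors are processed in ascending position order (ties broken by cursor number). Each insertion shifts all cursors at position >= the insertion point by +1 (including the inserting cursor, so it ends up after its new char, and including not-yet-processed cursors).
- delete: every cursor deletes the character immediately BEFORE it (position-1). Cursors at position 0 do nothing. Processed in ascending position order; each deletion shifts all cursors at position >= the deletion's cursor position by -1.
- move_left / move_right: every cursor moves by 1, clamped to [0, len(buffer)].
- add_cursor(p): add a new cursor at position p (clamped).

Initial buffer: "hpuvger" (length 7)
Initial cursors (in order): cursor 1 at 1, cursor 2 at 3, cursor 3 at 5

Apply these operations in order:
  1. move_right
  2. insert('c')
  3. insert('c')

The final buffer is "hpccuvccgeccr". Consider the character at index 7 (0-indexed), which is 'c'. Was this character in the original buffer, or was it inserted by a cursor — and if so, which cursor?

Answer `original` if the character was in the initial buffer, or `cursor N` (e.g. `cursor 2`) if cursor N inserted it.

Answer: cursor 2

Derivation:
After op 1 (move_right): buffer="hpuvger" (len 7), cursors c1@2 c2@4 c3@6, authorship .......
After op 2 (insert('c')): buffer="hpcuvcgecr" (len 10), cursors c1@3 c2@6 c3@9, authorship ..1..2..3.
After op 3 (insert('c')): buffer="hpccuvccgeccr" (len 13), cursors c1@4 c2@8 c3@12, authorship ..11..22..33.
Authorship (.=original, N=cursor N): . . 1 1 . . 2 2 . . 3 3 .
Index 7: author = 2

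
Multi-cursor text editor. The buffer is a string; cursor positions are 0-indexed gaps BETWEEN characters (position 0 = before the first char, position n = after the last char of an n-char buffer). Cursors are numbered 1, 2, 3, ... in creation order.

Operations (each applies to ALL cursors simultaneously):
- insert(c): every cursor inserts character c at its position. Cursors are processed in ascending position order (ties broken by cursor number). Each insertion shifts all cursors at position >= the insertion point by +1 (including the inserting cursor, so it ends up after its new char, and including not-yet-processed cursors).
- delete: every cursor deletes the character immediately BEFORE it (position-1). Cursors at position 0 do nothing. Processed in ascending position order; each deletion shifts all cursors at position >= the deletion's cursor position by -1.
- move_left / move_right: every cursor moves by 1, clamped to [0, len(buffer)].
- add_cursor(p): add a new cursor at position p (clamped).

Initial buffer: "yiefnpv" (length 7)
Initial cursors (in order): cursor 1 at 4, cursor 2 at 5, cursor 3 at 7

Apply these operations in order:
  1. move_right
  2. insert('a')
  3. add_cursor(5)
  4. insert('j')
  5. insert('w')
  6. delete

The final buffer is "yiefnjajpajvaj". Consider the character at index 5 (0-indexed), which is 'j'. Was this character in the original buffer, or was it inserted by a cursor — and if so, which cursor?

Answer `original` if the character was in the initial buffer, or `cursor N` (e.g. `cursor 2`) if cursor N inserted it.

After op 1 (move_right): buffer="yiefnpv" (len 7), cursors c1@5 c2@6 c3@7, authorship .......
After op 2 (insert('a')): buffer="yiefnapava" (len 10), cursors c1@6 c2@8 c3@10, authorship .....1.2.3
After op 3 (add_cursor(5)): buffer="yiefnapava" (len 10), cursors c4@5 c1@6 c2@8 c3@10, authorship .....1.2.3
After op 4 (insert('j')): buffer="yiefnjajpajvaj" (len 14), cursors c4@6 c1@8 c2@11 c3@14, authorship .....411.22.33
After op 5 (insert('w')): buffer="yiefnjwajwpajwvajw" (len 18), cursors c4@7 c1@10 c2@14 c3@18, authorship .....44111.222.333
After op 6 (delete): buffer="yiefnjajpajvaj" (len 14), cursors c4@6 c1@8 c2@11 c3@14, authorship .....411.22.33
Authorship (.=original, N=cursor N): . . . . . 4 1 1 . 2 2 . 3 3
Index 5: author = 4

Answer: cursor 4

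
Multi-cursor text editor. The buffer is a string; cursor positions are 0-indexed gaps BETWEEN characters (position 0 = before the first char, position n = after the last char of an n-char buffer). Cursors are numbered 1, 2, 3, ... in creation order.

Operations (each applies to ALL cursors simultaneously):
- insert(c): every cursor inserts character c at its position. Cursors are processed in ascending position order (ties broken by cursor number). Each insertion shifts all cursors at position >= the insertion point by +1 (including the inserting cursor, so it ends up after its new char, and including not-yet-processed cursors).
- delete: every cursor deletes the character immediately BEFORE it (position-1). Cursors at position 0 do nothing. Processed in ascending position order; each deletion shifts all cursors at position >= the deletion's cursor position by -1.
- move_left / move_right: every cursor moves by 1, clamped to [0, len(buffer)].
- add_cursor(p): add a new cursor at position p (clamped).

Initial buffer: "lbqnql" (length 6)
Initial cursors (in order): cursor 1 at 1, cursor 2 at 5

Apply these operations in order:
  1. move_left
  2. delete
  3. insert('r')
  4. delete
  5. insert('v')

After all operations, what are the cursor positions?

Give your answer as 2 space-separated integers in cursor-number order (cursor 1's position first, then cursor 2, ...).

After op 1 (move_left): buffer="lbqnql" (len 6), cursors c1@0 c2@4, authorship ......
After op 2 (delete): buffer="lbqql" (len 5), cursors c1@0 c2@3, authorship .....
After op 3 (insert('r')): buffer="rlbqrql" (len 7), cursors c1@1 c2@5, authorship 1...2..
After op 4 (delete): buffer="lbqql" (len 5), cursors c1@0 c2@3, authorship .....
After op 5 (insert('v')): buffer="vlbqvql" (len 7), cursors c1@1 c2@5, authorship 1...2..

Answer: 1 5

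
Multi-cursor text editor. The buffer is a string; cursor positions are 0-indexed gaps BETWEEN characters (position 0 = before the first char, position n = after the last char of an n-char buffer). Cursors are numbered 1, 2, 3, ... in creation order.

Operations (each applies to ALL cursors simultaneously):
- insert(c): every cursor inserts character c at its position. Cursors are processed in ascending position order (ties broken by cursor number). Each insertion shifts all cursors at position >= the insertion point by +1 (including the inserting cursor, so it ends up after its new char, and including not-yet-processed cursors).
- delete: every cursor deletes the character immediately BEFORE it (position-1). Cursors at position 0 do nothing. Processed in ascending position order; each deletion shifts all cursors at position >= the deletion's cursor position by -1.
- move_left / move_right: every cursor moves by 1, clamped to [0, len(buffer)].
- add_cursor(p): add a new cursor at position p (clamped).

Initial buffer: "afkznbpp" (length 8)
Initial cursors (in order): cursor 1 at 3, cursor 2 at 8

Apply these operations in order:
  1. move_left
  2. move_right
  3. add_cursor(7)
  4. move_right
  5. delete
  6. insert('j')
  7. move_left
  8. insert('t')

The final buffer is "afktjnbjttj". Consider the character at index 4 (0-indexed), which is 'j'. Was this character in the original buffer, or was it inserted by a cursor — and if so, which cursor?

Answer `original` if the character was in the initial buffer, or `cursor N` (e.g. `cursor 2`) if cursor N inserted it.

Answer: cursor 1

Derivation:
After op 1 (move_left): buffer="afkznbpp" (len 8), cursors c1@2 c2@7, authorship ........
After op 2 (move_right): buffer="afkznbpp" (len 8), cursors c1@3 c2@8, authorship ........
After op 3 (add_cursor(7)): buffer="afkznbpp" (len 8), cursors c1@3 c3@7 c2@8, authorship ........
After op 4 (move_right): buffer="afkznbpp" (len 8), cursors c1@4 c2@8 c3@8, authorship ........
After op 5 (delete): buffer="afknb" (len 5), cursors c1@3 c2@5 c3@5, authorship .....
After op 6 (insert('j')): buffer="afkjnbjj" (len 8), cursors c1@4 c2@8 c3@8, authorship ...1..23
After op 7 (move_left): buffer="afkjnbjj" (len 8), cursors c1@3 c2@7 c3@7, authorship ...1..23
After op 8 (insert('t')): buffer="afktjnbjttj" (len 11), cursors c1@4 c2@10 c3@10, authorship ...11..2233
Authorship (.=original, N=cursor N): . . . 1 1 . . 2 2 3 3
Index 4: author = 1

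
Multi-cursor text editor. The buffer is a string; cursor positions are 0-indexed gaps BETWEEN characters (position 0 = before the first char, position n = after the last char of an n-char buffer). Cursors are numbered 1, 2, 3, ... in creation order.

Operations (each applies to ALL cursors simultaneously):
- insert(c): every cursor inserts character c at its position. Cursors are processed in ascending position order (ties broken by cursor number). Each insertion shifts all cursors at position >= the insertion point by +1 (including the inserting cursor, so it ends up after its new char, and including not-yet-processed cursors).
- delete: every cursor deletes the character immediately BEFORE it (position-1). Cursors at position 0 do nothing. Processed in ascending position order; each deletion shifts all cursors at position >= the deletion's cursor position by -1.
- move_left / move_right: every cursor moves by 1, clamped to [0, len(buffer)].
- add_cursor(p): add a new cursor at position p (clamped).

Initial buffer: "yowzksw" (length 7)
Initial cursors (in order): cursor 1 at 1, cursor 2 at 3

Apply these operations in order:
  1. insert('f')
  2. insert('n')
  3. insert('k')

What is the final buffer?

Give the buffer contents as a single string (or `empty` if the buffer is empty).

Answer: yfnkowfnkzksw

Derivation:
After op 1 (insert('f')): buffer="yfowfzksw" (len 9), cursors c1@2 c2@5, authorship .1..2....
After op 2 (insert('n')): buffer="yfnowfnzksw" (len 11), cursors c1@3 c2@7, authorship .11..22....
After op 3 (insert('k')): buffer="yfnkowfnkzksw" (len 13), cursors c1@4 c2@9, authorship .111..222....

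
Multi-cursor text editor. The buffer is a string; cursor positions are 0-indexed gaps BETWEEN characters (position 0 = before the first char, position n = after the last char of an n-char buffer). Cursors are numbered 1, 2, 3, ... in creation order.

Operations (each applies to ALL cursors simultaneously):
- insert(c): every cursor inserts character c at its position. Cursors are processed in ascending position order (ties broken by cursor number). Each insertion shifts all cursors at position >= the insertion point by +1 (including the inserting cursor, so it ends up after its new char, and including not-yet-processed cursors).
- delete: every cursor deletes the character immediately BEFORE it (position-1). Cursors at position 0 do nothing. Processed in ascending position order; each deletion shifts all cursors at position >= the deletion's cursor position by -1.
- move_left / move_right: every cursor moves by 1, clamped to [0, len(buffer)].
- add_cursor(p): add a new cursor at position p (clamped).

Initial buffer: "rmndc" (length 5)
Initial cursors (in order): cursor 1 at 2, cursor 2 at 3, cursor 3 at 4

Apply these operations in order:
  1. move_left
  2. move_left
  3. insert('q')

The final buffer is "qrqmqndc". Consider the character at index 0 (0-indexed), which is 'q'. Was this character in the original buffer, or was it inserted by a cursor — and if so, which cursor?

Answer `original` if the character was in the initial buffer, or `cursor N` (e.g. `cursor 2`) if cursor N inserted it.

After op 1 (move_left): buffer="rmndc" (len 5), cursors c1@1 c2@2 c3@3, authorship .....
After op 2 (move_left): buffer="rmndc" (len 5), cursors c1@0 c2@1 c3@2, authorship .....
After op 3 (insert('q')): buffer="qrqmqndc" (len 8), cursors c1@1 c2@3 c3@5, authorship 1.2.3...
Authorship (.=original, N=cursor N): 1 . 2 . 3 . . .
Index 0: author = 1

Answer: cursor 1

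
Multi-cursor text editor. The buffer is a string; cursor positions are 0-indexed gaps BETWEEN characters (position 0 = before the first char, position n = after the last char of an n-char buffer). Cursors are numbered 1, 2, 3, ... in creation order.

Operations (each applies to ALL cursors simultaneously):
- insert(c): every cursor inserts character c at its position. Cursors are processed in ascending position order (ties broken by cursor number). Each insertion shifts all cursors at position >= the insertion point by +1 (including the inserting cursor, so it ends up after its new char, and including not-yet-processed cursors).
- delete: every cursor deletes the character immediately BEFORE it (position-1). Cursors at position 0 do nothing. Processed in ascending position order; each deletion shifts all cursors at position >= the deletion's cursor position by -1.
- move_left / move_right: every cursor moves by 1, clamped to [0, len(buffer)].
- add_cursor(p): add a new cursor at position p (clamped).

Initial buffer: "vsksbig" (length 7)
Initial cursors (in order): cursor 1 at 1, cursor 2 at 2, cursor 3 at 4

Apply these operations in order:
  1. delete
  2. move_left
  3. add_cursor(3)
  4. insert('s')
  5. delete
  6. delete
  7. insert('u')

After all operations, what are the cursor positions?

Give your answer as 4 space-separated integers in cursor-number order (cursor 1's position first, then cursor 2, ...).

Answer: 3 3 3 6

Derivation:
After op 1 (delete): buffer="kbig" (len 4), cursors c1@0 c2@0 c3@1, authorship ....
After op 2 (move_left): buffer="kbig" (len 4), cursors c1@0 c2@0 c3@0, authorship ....
After op 3 (add_cursor(3)): buffer="kbig" (len 4), cursors c1@0 c2@0 c3@0 c4@3, authorship ....
After op 4 (insert('s')): buffer="ssskbisg" (len 8), cursors c1@3 c2@3 c3@3 c4@7, authorship 123...4.
After op 5 (delete): buffer="kbig" (len 4), cursors c1@0 c2@0 c3@0 c4@3, authorship ....
After op 6 (delete): buffer="kbg" (len 3), cursors c1@0 c2@0 c3@0 c4@2, authorship ...
After op 7 (insert('u')): buffer="uuukbug" (len 7), cursors c1@3 c2@3 c3@3 c4@6, authorship 123..4.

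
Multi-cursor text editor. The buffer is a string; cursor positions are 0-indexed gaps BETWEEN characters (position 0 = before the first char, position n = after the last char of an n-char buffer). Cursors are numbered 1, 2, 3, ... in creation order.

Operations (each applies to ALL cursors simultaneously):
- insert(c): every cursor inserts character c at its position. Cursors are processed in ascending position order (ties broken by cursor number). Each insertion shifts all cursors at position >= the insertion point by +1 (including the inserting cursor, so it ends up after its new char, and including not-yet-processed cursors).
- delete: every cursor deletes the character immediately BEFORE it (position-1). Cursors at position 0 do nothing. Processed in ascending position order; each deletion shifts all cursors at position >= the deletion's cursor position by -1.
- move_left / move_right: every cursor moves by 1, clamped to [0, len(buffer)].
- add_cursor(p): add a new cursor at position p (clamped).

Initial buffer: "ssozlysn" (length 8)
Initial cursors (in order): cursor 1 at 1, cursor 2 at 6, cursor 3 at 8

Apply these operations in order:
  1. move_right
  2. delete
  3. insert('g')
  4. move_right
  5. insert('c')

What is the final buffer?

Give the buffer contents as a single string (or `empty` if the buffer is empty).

After op 1 (move_right): buffer="ssozlysn" (len 8), cursors c1@2 c2@7 c3@8, authorship ........
After op 2 (delete): buffer="sozly" (len 5), cursors c1@1 c2@5 c3@5, authorship .....
After op 3 (insert('g')): buffer="sgozlygg" (len 8), cursors c1@2 c2@8 c3@8, authorship .1....23
After op 4 (move_right): buffer="sgozlygg" (len 8), cursors c1@3 c2@8 c3@8, authorship .1....23
After op 5 (insert('c')): buffer="sgoczlyggcc" (len 11), cursors c1@4 c2@11 c3@11, authorship .1.1...2323

Answer: sgoczlyggcc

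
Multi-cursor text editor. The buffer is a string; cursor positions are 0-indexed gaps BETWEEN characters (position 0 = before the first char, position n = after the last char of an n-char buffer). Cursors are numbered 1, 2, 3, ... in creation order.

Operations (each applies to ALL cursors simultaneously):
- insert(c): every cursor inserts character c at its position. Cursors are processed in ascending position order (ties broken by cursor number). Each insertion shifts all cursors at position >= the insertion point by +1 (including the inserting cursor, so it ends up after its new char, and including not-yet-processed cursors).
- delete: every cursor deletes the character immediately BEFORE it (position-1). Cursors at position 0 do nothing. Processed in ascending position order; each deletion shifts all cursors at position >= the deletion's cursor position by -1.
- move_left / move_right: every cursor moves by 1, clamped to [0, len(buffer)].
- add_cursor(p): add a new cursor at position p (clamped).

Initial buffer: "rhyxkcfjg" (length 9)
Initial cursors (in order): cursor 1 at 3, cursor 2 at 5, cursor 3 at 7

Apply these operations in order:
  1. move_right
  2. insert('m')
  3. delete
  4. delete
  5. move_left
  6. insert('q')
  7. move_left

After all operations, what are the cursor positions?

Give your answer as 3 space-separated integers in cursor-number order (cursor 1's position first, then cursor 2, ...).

Answer: 2 4 6

Derivation:
After op 1 (move_right): buffer="rhyxkcfjg" (len 9), cursors c1@4 c2@6 c3@8, authorship .........
After op 2 (insert('m')): buffer="rhyxmkcmfjmg" (len 12), cursors c1@5 c2@8 c3@11, authorship ....1..2..3.
After op 3 (delete): buffer="rhyxkcfjg" (len 9), cursors c1@4 c2@6 c3@8, authorship .........
After op 4 (delete): buffer="rhykfg" (len 6), cursors c1@3 c2@4 c3@5, authorship ......
After op 5 (move_left): buffer="rhykfg" (len 6), cursors c1@2 c2@3 c3@4, authorship ......
After op 6 (insert('q')): buffer="rhqyqkqfg" (len 9), cursors c1@3 c2@5 c3@7, authorship ..1.2.3..
After op 7 (move_left): buffer="rhqyqkqfg" (len 9), cursors c1@2 c2@4 c3@6, authorship ..1.2.3..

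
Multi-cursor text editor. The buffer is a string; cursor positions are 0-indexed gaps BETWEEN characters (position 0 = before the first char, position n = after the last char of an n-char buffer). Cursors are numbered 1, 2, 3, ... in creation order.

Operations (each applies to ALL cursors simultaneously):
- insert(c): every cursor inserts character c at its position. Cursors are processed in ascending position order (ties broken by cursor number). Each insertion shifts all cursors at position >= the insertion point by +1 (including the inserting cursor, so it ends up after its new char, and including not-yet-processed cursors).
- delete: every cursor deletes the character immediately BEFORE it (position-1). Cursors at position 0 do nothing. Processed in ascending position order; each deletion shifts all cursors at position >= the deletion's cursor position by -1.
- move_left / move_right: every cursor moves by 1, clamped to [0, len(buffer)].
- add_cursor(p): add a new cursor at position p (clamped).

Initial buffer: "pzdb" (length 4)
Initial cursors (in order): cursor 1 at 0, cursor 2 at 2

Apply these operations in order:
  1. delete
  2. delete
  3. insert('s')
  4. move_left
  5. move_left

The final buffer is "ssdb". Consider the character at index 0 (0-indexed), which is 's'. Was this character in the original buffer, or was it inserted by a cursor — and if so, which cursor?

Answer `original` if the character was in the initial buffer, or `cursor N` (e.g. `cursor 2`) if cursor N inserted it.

After op 1 (delete): buffer="pdb" (len 3), cursors c1@0 c2@1, authorship ...
After op 2 (delete): buffer="db" (len 2), cursors c1@0 c2@0, authorship ..
After op 3 (insert('s')): buffer="ssdb" (len 4), cursors c1@2 c2@2, authorship 12..
After op 4 (move_left): buffer="ssdb" (len 4), cursors c1@1 c2@1, authorship 12..
After op 5 (move_left): buffer="ssdb" (len 4), cursors c1@0 c2@0, authorship 12..
Authorship (.=original, N=cursor N): 1 2 . .
Index 0: author = 1

Answer: cursor 1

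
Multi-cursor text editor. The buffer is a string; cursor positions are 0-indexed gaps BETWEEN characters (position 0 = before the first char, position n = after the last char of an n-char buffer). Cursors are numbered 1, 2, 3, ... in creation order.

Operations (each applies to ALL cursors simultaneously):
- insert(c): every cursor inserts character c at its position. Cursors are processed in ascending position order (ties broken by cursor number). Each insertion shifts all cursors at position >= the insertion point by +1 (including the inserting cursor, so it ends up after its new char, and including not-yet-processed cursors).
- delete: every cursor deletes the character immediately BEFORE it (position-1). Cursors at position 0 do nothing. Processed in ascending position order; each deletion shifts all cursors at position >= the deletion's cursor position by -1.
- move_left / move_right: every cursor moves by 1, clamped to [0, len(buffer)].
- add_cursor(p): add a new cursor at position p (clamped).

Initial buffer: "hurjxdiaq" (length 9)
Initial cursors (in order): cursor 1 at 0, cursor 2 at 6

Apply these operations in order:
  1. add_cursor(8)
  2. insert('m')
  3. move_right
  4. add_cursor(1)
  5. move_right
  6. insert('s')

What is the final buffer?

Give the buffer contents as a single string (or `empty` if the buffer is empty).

Answer: mhsusrjxdmiasmqs

Derivation:
After op 1 (add_cursor(8)): buffer="hurjxdiaq" (len 9), cursors c1@0 c2@6 c3@8, authorship .........
After op 2 (insert('m')): buffer="mhurjxdmiamq" (len 12), cursors c1@1 c2@8 c3@11, authorship 1......2..3.
After op 3 (move_right): buffer="mhurjxdmiamq" (len 12), cursors c1@2 c2@9 c3@12, authorship 1......2..3.
After op 4 (add_cursor(1)): buffer="mhurjxdmiamq" (len 12), cursors c4@1 c1@2 c2@9 c3@12, authorship 1......2..3.
After op 5 (move_right): buffer="mhurjxdmiamq" (len 12), cursors c4@2 c1@3 c2@10 c3@12, authorship 1......2..3.
After op 6 (insert('s')): buffer="mhsusrjxdmiasmqs" (len 16), cursors c4@3 c1@5 c2@13 c3@16, authorship 1.4.1....2..23.3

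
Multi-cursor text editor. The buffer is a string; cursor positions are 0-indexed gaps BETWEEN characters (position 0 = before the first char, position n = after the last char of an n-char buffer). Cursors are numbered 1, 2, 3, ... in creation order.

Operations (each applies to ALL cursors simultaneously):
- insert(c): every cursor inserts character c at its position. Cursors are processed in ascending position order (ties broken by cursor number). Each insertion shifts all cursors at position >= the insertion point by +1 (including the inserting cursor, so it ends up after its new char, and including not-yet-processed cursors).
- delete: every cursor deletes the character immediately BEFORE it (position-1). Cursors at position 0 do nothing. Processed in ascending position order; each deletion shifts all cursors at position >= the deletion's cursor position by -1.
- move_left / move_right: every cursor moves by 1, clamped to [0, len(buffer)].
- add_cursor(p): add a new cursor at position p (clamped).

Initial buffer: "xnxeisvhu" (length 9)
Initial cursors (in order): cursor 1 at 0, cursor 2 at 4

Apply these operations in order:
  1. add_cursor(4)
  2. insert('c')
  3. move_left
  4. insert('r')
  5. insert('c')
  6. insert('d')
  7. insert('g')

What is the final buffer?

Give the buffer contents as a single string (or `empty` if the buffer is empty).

Answer: rcdgcxnxecrrccddggcisvhu

Derivation:
After op 1 (add_cursor(4)): buffer="xnxeisvhu" (len 9), cursors c1@0 c2@4 c3@4, authorship .........
After op 2 (insert('c')): buffer="cxnxeccisvhu" (len 12), cursors c1@1 c2@7 c3@7, authorship 1....23.....
After op 3 (move_left): buffer="cxnxeccisvhu" (len 12), cursors c1@0 c2@6 c3@6, authorship 1....23.....
After op 4 (insert('r')): buffer="rcxnxecrrcisvhu" (len 15), cursors c1@1 c2@9 c3@9, authorship 11....2233.....
After op 5 (insert('c')): buffer="rccxnxecrrcccisvhu" (len 18), cursors c1@2 c2@12 c3@12, authorship 111....223233.....
After op 6 (insert('d')): buffer="rcdcxnxecrrccddcisvhu" (len 21), cursors c1@3 c2@15 c3@15, authorship 1111....22323233.....
After op 7 (insert('g')): buffer="rcdgcxnxecrrccddggcisvhu" (len 24), cursors c1@4 c2@18 c3@18, authorship 11111....2232323233.....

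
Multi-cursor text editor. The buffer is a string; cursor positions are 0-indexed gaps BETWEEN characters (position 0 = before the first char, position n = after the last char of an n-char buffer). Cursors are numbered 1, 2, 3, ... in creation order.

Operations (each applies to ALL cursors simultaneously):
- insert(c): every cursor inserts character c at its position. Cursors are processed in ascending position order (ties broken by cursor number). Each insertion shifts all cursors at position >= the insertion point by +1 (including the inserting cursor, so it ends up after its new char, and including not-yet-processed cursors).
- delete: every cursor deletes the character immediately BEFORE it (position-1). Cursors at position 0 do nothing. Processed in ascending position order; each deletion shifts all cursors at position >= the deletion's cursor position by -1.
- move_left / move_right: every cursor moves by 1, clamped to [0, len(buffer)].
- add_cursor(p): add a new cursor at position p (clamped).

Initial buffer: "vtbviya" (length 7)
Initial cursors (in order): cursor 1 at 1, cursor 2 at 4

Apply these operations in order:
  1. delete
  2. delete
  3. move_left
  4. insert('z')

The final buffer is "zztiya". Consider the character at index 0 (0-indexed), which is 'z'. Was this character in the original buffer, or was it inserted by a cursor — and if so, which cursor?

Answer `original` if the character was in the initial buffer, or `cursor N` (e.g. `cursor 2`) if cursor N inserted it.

After op 1 (delete): buffer="tbiya" (len 5), cursors c1@0 c2@2, authorship .....
After op 2 (delete): buffer="tiya" (len 4), cursors c1@0 c2@1, authorship ....
After op 3 (move_left): buffer="tiya" (len 4), cursors c1@0 c2@0, authorship ....
After op 4 (insert('z')): buffer="zztiya" (len 6), cursors c1@2 c2@2, authorship 12....
Authorship (.=original, N=cursor N): 1 2 . . . .
Index 0: author = 1

Answer: cursor 1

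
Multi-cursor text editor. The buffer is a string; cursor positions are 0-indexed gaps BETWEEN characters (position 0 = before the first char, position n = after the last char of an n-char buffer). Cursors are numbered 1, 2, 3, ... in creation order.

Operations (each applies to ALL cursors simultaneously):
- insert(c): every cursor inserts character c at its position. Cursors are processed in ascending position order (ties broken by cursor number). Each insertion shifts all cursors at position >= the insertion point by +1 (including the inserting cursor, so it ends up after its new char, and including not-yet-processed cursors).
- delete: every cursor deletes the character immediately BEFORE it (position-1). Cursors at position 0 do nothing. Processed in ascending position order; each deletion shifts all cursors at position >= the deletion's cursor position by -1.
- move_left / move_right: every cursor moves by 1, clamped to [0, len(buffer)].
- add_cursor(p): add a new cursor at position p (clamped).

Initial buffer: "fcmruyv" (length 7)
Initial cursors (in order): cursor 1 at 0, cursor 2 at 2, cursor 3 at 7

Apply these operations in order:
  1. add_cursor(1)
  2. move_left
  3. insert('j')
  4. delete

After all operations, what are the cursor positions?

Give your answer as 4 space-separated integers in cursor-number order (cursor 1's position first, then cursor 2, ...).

Answer: 0 1 6 0

Derivation:
After op 1 (add_cursor(1)): buffer="fcmruyv" (len 7), cursors c1@0 c4@1 c2@2 c3@7, authorship .......
After op 2 (move_left): buffer="fcmruyv" (len 7), cursors c1@0 c4@0 c2@1 c3@6, authorship .......
After op 3 (insert('j')): buffer="jjfjcmruyjv" (len 11), cursors c1@2 c4@2 c2@4 c3@10, authorship 14.2.....3.
After op 4 (delete): buffer="fcmruyv" (len 7), cursors c1@0 c4@0 c2@1 c3@6, authorship .......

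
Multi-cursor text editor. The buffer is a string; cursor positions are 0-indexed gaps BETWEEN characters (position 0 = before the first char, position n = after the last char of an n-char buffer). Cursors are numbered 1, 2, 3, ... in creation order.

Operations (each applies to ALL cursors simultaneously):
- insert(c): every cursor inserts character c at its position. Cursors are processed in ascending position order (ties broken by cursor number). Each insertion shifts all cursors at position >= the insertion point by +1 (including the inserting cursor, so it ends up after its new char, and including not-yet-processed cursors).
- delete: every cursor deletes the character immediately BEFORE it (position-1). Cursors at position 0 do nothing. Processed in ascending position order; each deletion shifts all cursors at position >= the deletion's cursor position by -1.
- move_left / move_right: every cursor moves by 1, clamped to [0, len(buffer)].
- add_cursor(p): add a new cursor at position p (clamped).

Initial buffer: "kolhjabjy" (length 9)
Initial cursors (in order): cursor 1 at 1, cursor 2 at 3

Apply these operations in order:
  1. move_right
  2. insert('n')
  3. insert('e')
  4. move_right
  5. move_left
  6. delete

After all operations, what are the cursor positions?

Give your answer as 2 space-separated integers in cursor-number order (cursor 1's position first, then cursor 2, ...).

Answer: 3 6

Derivation:
After op 1 (move_right): buffer="kolhjabjy" (len 9), cursors c1@2 c2@4, authorship .........
After op 2 (insert('n')): buffer="konlhnjabjy" (len 11), cursors c1@3 c2@6, authorship ..1..2.....
After op 3 (insert('e')): buffer="konelhnejabjy" (len 13), cursors c1@4 c2@8, authorship ..11..22.....
After op 4 (move_right): buffer="konelhnejabjy" (len 13), cursors c1@5 c2@9, authorship ..11..22.....
After op 5 (move_left): buffer="konelhnejabjy" (len 13), cursors c1@4 c2@8, authorship ..11..22.....
After op 6 (delete): buffer="konlhnjabjy" (len 11), cursors c1@3 c2@6, authorship ..1..2.....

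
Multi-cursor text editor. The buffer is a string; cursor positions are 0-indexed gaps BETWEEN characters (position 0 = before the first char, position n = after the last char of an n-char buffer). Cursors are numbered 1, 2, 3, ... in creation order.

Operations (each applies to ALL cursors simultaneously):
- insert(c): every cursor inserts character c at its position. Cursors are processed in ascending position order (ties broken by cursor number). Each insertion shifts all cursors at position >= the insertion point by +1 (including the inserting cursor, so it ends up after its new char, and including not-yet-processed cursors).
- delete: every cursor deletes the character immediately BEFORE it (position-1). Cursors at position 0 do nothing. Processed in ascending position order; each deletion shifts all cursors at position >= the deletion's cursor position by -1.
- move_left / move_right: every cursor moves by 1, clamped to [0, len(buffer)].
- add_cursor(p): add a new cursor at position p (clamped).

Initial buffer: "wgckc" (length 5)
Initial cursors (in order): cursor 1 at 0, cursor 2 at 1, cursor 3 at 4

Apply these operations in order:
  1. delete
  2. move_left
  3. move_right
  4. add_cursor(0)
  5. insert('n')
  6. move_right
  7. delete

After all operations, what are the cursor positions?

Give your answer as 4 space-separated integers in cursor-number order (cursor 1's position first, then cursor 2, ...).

After op 1 (delete): buffer="gcc" (len 3), cursors c1@0 c2@0 c3@2, authorship ...
After op 2 (move_left): buffer="gcc" (len 3), cursors c1@0 c2@0 c3@1, authorship ...
After op 3 (move_right): buffer="gcc" (len 3), cursors c1@1 c2@1 c3@2, authorship ...
After op 4 (add_cursor(0)): buffer="gcc" (len 3), cursors c4@0 c1@1 c2@1 c3@2, authorship ...
After op 5 (insert('n')): buffer="ngnncnc" (len 7), cursors c4@1 c1@4 c2@4 c3@6, authorship 4.12.3.
After op 6 (move_right): buffer="ngnncnc" (len 7), cursors c4@2 c1@5 c2@5 c3@7, authorship 4.12.3.
After op 7 (delete): buffer="nnn" (len 3), cursors c4@1 c1@2 c2@2 c3@3, authorship 413

Answer: 2 2 3 1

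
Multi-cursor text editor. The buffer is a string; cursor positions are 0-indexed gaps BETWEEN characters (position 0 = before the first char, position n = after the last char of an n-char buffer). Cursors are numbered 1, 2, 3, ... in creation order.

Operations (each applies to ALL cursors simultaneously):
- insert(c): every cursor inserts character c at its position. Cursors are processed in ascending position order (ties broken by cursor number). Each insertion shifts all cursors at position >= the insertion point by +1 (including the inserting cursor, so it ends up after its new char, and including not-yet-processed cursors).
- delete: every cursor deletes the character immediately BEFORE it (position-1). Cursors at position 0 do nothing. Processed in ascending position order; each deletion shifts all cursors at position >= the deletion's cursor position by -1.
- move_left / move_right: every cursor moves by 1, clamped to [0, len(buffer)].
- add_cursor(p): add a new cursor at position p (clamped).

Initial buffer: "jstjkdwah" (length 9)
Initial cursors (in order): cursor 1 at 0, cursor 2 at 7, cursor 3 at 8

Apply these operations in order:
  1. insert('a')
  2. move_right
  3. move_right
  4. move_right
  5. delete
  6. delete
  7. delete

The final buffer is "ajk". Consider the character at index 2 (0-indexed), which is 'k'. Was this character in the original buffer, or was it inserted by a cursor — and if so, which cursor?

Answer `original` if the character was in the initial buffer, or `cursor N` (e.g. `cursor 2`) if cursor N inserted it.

After op 1 (insert('a')): buffer="ajstjkdwaaah" (len 12), cursors c1@1 c2@9 c3@11, authorship 1.......2.3.
After op 2 (move_right): buffer="ajstjkdwaaah" (len 12), cursors c1@2 c2@10 c3@12, authorship 1.......2.3.
After op 3 (move_right): buffer="ajstjkdwaaah" (len 12), cursors c1@3 c2@11 c3@12, authorship 1.......2.3.
After op 4 (move_right): buffer="ajstjkdwaaah" (len 12), cursors c1@4 c2@12 c3@12, authorship 1.......2.3.
After op 5 (delete): buffer="ajsjkdwaa" (len 9), cursors c1@3 c2@9 c3@9, authorship 1......2.
After op 6 (delete): buffer="ajjkdw" (len 6), cursors c1@2 c2@6 c3@6, authorship 1.....
After op 7 (delete): buffer="ajk" (len 3), cursors c1@1 c2@3 c3@3, authorship 1..
Authorship (.=original, N=cursor N): 1 . .
Index 2: author = original

Answer: original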